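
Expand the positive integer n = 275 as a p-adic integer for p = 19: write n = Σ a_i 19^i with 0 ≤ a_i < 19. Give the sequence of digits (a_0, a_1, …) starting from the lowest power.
(a_0, a_1, …) = (9, 14)

Repeated division by 19 gives the digits low-to-high: 275 = 9 + 14·19^1. Digit sequence: (9, 14).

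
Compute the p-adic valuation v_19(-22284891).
v_19(-22284891) = 5

v_19(n) is the largest exponent k such that 19^k divides n. Factor out: -22284891 = -19^5 · 9. (Sign doesn't affect v_p.) So v_19(-22284891) = 5.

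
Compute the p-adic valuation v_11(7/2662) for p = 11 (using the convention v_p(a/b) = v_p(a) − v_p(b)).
v_11(7/2662) = -3

Factor powers of 11 from the numerator and denominator of the reduced fraction: 7 = 11^0 · 7 and 2662 = 11^3 · 2. Apply v_p(a/b) = v_p(a) − v_p(b): v_11(7/2662) = 0 − 3 = -3.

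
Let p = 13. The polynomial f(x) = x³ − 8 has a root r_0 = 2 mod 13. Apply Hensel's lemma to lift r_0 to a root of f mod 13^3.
r_2 = 2 (mod 2197)

Hensel: r_{i+1} = r_i − f(r_i)/f′(r_i) mod 13^{i+2}, where f′(x) = 3x². Iterate:
  r_0 = 2 (mod 13)
  r_1 = 2 (mod 169)
  r_2 = 2 (mod 2197)
Final: r = 2 with f(r) ≡ 0 mod 13^3.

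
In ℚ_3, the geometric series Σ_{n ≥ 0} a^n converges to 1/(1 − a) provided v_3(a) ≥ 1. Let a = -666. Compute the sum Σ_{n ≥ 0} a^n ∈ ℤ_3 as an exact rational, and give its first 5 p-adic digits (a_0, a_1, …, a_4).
Σ a^n = 1/(1 − a) = 1/667;  first 5 digits = (1, 0, 1, 2, 1)

v_3(a) = 2 ≥ 1, so the series converges in ℤ_3 to 1/(1 − a) = 1/(1 − (-666)) = 1/667. Expand this rational in ℤ_3: compute digits iteratively via d_i = x_i mod 3, x_{i+1} = (x_i − d_i)/3. The first 5 digits are (1, 0, 1, 2, 1).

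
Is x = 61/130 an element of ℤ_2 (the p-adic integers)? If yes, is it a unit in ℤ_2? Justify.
x ∉ ℤ_2 (v_2(x) = -1 < 0)

ℤ_2 = {x ∈ ℚ_2 : v_2(x) ≥ 0} and ℤ_2^× = {x ∈ ℤ_2 : v_2(x) = 0}. Here v_2(61/130) = v_2(num) − v_2(den) = -1; compare against these criteria.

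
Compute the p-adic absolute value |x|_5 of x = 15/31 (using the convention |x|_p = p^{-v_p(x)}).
|15/31|_5 = 1/5

Step 1 — compute v_5(x) by factoring powers of 5 out of the numerator and denominator: v_5(15/31) = 1. Step 2 — apply |x|_p = p^{-v_p(x)} = 5^{-1} = 1/5.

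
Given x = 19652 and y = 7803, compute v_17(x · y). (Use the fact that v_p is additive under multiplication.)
v_17(153344556) = 5

v_p(x) = 3 (factor: 19652 = 17^3 · 4); v_p(y) = 2 (factor: 7803 = 17^2 · 27). Additivity: v_p(xy) = v_p(x) + v_p(y) = 3 + 2 = 5. (Direct check: xy = 153344556 = 17^5 · (108).)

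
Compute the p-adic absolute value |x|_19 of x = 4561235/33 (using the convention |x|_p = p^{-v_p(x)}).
|4561235/33|_19 = 1/130321

Step 1 — compute v_19(x) by factoring powers of 19 out of the numerator and denominator: v_19(4561235/33) = 4. Step 2 — apply |x|_p = p^{-v_p(x)} = 19^{-4} = 1/130321.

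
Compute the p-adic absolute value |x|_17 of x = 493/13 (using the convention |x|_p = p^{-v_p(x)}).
|493/13|_17 = 1/17

Step 1 — compute v_17(x) by factoring powers of 17 out of the numerator and denominator: v_17(493/13) = 1. Step 2 — apply |x|_p = p^{-v_p(x)} = 17^{-1} = 1/17.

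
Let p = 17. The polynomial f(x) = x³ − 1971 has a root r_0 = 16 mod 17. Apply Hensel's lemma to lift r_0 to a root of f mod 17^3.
r_2 = 2583 (mod 4913)

Hensel: r_{i+1} = r_i − f(r_i)/f′(r_i) mod 17^{i+2}, where f′(x) = 3x². Iterate:
  r_0 = 16 (mod 17)
  r_1 = 271 (mod 289)
  r_2 = 2583 (mod 4913)
Final: r = 2583 with f(r) ≡ 0 mod 17^3.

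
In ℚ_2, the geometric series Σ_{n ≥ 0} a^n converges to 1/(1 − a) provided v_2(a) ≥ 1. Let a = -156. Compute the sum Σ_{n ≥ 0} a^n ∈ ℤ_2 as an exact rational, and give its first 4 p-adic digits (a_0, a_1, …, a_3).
Σ a^n = 1/(1 − a) = 1/157;  first 4 digits = (1, 0, 1, 0)

v_2(a) = 2 ≥ 1, so the series converges in ℤ_2 to 1/(1 − a) = 1/(1 − (-156)) = 1/157. Expand this rational in ℤ_2: compute digits iteratively via d_i = x_i mod 2, x_{i+1} = (x_i − d_i)/2. The first 4 digits are (1, 0, 1, 0).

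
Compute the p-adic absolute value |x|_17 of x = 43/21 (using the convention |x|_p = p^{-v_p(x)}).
|43/21|_17 = 1

Step 1 — compute v_17(x) by factoring powers of 17 out of the numerator and denominator: v_17(43/21) = 0. Step 2 — apply |x|_p = p^{-v_p(x)} = 17^{0} = 1.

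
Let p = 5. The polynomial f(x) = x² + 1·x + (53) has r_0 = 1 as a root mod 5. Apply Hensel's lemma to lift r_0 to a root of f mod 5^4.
r_3 = 366 (mod 625)

Hensel: r_{i+1} = r_i − f(r_i)·(f′(r_i))^{-1} mod 5^{i+2}, f′(x) = 2x + 1. Iterate:
  r_0 = 1 (mod 5)
  r_1 = 16 (mod 25)
  r_2 = 116 (mod 125)
  r_3 = 366 (mod 625)
Final: r = 366 satisfies f(r) ≡ 0 mod 5^4.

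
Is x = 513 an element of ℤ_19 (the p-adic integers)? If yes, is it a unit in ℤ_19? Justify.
x ∈ ℤ_19 but not a unit; v_19(x) = 1 > 0

ℤ_19 = {x ∈ ℚ_19 : v_19(x) ≥ 0} and ℤ_19^× = {x ∈ ℤ_19 : v_19(x) = 0}. Here v_19(513) = v_19(num) − v_19(den) = 1; compare against these criteria.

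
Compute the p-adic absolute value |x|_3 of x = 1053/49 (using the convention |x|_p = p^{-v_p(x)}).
|1053/49|_3 = 1/81

Step 1 — compute v_3(x) by factoring powers of 3 out of the numerator and denominator: v_3(1053/49) = 4. Step 2 — apply |x|_p = p^{-v_p(x)} = 3^{-4} = 1/81.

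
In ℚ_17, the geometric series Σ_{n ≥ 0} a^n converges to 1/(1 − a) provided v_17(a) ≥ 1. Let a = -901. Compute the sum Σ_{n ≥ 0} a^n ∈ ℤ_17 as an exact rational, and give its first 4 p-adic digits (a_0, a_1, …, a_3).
Σ a^n = 1/(1 − a) = 1/902;  first 4 digits = (1, 15, 0, 4)

v_17(a) = 1 ≥ 1, so the series converges in ℤ_17 to 1/(1 − a) = 1/(1 − (-901)) = 1/902. Expand this rational in ℤ_17: compute digits iteratively via d_i = x_i mod 17, x_{i+1} = (x_i − d_i)/17. The first 4 digits are (1, 15, 0, 4).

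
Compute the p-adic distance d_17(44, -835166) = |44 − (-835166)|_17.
d_17(44, -835166) = 1/83521

Step 1 — x − y = 44 − (-835166) = 835210. Step 2 — v_17(835210) = 4 (factor: 835210 = (17^4 · 10); the sign does not affect v_p). Step 3 — |x − y|_17 = 17^{-4} = 1/83521.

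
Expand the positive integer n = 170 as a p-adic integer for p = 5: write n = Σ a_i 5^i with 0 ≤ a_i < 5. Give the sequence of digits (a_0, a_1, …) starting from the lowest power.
(a_0, a_1, …) = (0, 4, 1, 1)

Repeated division by 5 gives the digits low-to-high: 170 = 4·5^1 + 1·5^2 + 1·5^3. Digit sequence: (0, 4, 1, 1).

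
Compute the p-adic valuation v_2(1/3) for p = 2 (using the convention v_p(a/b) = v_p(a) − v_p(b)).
v_2(1/3) = 0

Factor powers of 2 from the numerator and denominator of the reduced fraction: 1 = 2^0 · 1 and 3 = 2^0 · 3. Apply v_p(a/b) = v_p(a) − v_p(b): v_2(1/3) = 0 − 0 = 0.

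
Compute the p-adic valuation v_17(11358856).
v_17(11358856) = 5

v_17(n) is the largest exponent k such that 17^k divides n. Factor out: 11358856 = 17^5 · 8. (Sign doesn't affect v_p.) So v_17(11358856) = 5.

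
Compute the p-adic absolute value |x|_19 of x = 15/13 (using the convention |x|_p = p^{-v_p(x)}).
|15/13|_19 = 1

Step 1 — compute v_19(x) by factoring powers of 19 out of the numerator and denominator: v_19(15/13) = 0. Step 2 — apply |x|_p = p^{-v_p(x)} = 19^{0} = 1.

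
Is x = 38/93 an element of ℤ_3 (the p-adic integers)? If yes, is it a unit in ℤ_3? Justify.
x ∉ ℤ_3 (v_3(x) = -1 < 0)

ℤ_3 = {x ∈ ℚ_3 : v_3(x) ≥ 0} and ℤ_3^× = {x ∈ ℤ_3 : v_3(x) = 0}. Here v_3(38/93) = v_3(num) − v_3(den) = -1; compare against these criteria.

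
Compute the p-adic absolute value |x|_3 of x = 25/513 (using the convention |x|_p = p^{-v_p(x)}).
|25/513|_3 = 27

Step 1 — compute v_3(x) by factoring powers of 3 out of the numerator and denominator: v_3(25/513) = -3. Step 2 — apply |x|_p = p^{-v_p(x)} = 3^{3} = 27.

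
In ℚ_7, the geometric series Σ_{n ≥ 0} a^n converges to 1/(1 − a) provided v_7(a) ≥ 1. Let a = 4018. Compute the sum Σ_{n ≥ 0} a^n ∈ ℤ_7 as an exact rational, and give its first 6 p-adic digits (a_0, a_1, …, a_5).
Σ a^n = 1/(1 − a) = -1/4017;  first 6 digits = (1, 0, 5, 4, 5, 1)

v_7(a) = 2 ≥ 1, so the series converges in ℤ_7 to 1/(1 − a) = 1/(1 − 4018) = -1/4017. Expand this rational in ℤ_7: compute digits iteratively via d_i = x_i mod 7, x_{i+1} = (x_i − d_i)/7. The first 6 digits are (1, 0, 5, 4, 5, 1).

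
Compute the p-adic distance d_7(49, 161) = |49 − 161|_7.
d_7(49, 161) = 1/7

Step 1 — x − y = 49 − 161 = -112. Step 2 — v_7(-112) = 1 (factor: -112 = −(7^1 · 16); the sign does not affect v_p). Step 3 — |x − y|_7 = 7^{-1} = 1/7.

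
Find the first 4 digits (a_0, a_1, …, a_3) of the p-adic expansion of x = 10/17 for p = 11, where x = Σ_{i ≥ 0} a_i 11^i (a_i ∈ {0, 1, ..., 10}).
(a_0, …, a_3) = (9, 7, 9, 3)

v_11(10/17) = 0 (numerator and denominator both coprime to 11), so x ∈ ℤ_11^×. Compute digits iteratively via a_i = x_i mod 11, x_{i+1} = (x_i − a_i)/11, with x_0 = x:
  x_0 = 10/17;  a_0 = 9;  x_1 = (x_0 − 9)/11 = -13/17
  x_1 = -13/17;  a_1 = 7;  x_2 = (x_1 − 7)/11 = -12/17
  x_2 = -12/17;  a_2 = 9;  x_3 = (x_2 − 9)/11 = -15/17
  x_3 = -15/17;  a_3 = 3;  x_4 = (x_3 − 3)/11 = -6/17
Digits: (9, 7, 9, 3).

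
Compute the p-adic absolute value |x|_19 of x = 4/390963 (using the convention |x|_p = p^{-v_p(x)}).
|4/390963|_19 = 130321

Step 1 — compute v_19(x) by factoring powers of 19 out of the numerator and denominator: v_19(4/390963) = -4. Step 2 — apply |x|_p = p^{-v_p(x)} = 19^{4} = 130321.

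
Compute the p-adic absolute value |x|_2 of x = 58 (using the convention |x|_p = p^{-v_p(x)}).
|58|_2 = 1/2

Step 1 — compute v_2(x) by factoring powers of 2 out of the numerator and denominator: v_2(58) = 1. Step 2 — apply |x|_p = p^{-v_p(x)} = 2^{-1} = 1/2.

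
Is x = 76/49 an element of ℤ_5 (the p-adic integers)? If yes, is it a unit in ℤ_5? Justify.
x ∈ ℤ_5^× (unit); v_5(x) = 0

ℤ_5 = {x ∈ ℚ_5 : v_5(x) ≥ 0} and ℤ_5^× = {x ∈ ℤ_5 : v_5(x) = 0}. Here v_5(76/49) = v_5(num) − v_5(den) = 0; compare against these criteria.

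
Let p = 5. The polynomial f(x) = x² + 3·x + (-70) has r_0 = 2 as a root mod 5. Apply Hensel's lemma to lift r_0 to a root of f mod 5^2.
r_1 = 7 (mod 25)

Hensel: r_{i+1} = r_i − f(r_i)·(f′(r_i))^{-1} mod 5^{i+2}, f′(x) = 2x + 3. Iterate:
  r_0 = 2 (mod 5)
  r_1 = 7 (mod 25)
Final: r = 7 satisfies f(r) ≡ 0 mod 5^2.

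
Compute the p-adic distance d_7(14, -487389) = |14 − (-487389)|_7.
d_7(14, -487389) = 1/16807

Step 1 — x − y = 14 − (-487389) = 487403. Step 2 — v_7(487403) = 5 (factor: 487403 = (7^5 · 29); the sign does not affect v_p). Step 3 — |x − y|_7 = 7^{-5} = 1/16807.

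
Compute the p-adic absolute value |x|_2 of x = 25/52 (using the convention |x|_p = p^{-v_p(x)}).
|25/52|_2 = 4

Step 1 — compute v_2(x) by factoring powers of 2 out of the numerator and denominator: v_2(25/52) = -2. Step 2 — apply |x|_p = p^{-v_p(x)} = 2^{2} = 4.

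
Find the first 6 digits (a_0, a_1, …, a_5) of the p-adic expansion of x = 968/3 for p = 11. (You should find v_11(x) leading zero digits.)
(a_0, …, a_5) = (0, 0, 10, 3, 7, 3)

v_11(968/3) = 2, so a_0 = ... = a_1 = 0. Factor out: x = 11^2 · u with u = 8/3 a unit in ℤ_11. Expand u iteratively via a_{v+i} = u_i mod 11, u_{i+1} = (u_i − a_{v+i})/11:
  u_0 = 8/3;  a_2 = 10;  u_1 = (u_0 − 10)/11 = -2/3
  u_1 = -2/3;  a_3 = 3;  u_2 = (u_1 − 3)/11 = -1/3
  u_2 = -1/3;  a_4 = 7;  u_3 = (u_2 − 7)/11 = -2/3
  u_3 = -2/3;  a_5 = 3;  u_4 = (u_3 − 3)/11 = -1/3
Digits: (0, 0, 10, 3, 7, 3).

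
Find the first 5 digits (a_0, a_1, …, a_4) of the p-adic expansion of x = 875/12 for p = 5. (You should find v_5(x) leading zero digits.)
(a_0, …, a_4) = (0, 0, 0, 1, 2)

v_5(875/12) = 3, so a_0 = ... = a_2 = 0. Factor out: x = 5^3 · u with u = 7/12 a unit in ℤ_5. Expand u iteratively via a_{v+i} = u_i mod 5, u_{i+1} = (u_i − a_{v+i})/5:
  u_0 = 7/12;  a_3 = 1;  u_1 = (u_0 − 1)/5 = -1/12
  u_1 = -1/12;  a_4 = 2;  u_2 = (u_1 − 2)/5 = -5/12
Digits: (0, 0, 0, 1, 2).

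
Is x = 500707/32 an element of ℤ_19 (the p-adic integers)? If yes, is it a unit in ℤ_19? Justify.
x ∈ ℤ_19 but not a unit; v_19(x) = 3 > 0

ℤ_19 = {x ∈ ℚ_19 : v_19(x) ≥ 0} and ℤ_19^× = {x ∈ ℤ_19 : v_19(x) = 0}. Here v_19(500707/32) = v_19(num) − v_19(den) = 3; compare against these criteria.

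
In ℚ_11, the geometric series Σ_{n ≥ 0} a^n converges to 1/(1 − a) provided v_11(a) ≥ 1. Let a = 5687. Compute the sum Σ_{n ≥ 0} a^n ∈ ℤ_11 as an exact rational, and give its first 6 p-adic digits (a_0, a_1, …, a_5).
Σ a^n = 1/(1 − a) = -1/5686;  first 6 digits = (1, 0, 3, 4, 9, 2)

v_11(a) = 2 ≥ 1, so the series converges in ℤ_11 to 1/(1 − a) = 1/(1 − 5687) = -1/5686. Expand this rational in ℤ_11: compute digits iteratively via d_i = x_i mod 11, x_{i+1} = (x_i − d_i)/11. The first 6 digits are (1, 0, 3, 4, 9, 2).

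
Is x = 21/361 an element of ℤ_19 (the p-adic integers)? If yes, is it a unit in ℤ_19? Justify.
x ∉ ℤ_19 (v_19(x) = -2 < 0)

ℤ_19 = {x ∈ ℚ_19 : v_19(x) ≥ 0} and ℤ_19^× = {x ∈ ℤ_19 : v_19(x) = 0}. Here v_19(21/361) = v_19(num) − v_19(den) = -2; compare against these criteria.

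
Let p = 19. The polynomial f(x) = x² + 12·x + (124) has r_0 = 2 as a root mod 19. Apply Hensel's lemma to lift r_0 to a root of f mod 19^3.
r_2 = 6310 (mod 6859)

Hensel: r_{i+1} = r_i − f(r_i)·(f′(r_i))^{-1} mod 19^{i+2}, f′(x) = 2x + 12. Iterate:
  r_0 = 2 (mod 19)
  r_1 = 173 (mod 361)
  r_2 = 6310 (mod 6859)
Final: r = 6310 satisfies f(r) ≡ 0 mod 19^3.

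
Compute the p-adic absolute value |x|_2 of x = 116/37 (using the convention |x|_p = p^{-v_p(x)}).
|116/37|_2 = 1/4

Step 1 — compute v_2(x) by factoring powers of 2 out of the numerator and denominator: v_2(116/37) = 2. Step 2 — apply |x|_p = p^{-v_p(x)} = 2^{-2} = 1/4.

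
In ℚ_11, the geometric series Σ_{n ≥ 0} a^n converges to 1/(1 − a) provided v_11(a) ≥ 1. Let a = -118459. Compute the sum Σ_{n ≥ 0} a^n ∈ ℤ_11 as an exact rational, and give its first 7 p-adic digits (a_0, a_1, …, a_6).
Σ a^n = 1/(1 − a) = 1/118460;  first 7 digits = (1, 0, 0, 10, 2, 10, 0)

v_11(a) = 3 ≥ 1, so the series converges in ℤ_11 to 1/(1 − a) = 1/(1 − (-118459)) = 1/118460. Expand this rational in ℤ_11: compute digits iteratively via d_i = x_i mod 11, x_{i+1} = (x_i − d_i)/11. The first 7 digits are (1, 0, 0, 10, 2, 10, 0).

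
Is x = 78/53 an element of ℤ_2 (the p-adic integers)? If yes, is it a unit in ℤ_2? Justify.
x ∈ ℤ_2 but not a unit; v_2(x) = 1 > 0

ℤ_2 = {x ∈ ℚ_2 : v_2(x) ≥ 0} and ℤ_2^× = {x ∈ ℤ_2 : v_2(x) = 0}. Here v_2(78/53) = v_2(num) − v_2(den) = 1; compare against these criteria.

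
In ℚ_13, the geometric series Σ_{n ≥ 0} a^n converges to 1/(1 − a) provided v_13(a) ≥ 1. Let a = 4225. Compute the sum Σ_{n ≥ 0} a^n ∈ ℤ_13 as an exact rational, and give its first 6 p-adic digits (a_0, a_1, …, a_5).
Σ a^n = 1/(1 − a) = -1/4224;  first 6 digits = (1, 0, 12, 1, 1, 9)

v_13(a) = 2 ≥ 1, so the series converges in ℤ_13 to 1/(1 − a) = 1/(1 − 4225) = -1/4224. Expand this rational in ℤ_13: compute digits iteratively via d_i = x_i mod 13, x_{i+1} = (x_i − d_i)/13. The first 6 digits are (1, 0, 12, 1, 1, 9).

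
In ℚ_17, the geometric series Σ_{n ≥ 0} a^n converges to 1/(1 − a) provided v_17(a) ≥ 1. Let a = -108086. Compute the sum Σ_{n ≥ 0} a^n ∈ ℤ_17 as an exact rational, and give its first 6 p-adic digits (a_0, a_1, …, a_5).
Σ a^n = 1/(1 − a) = 1/108087;  first 6 digits = (1, 0, 0, 12, 15, 16)

v_17(a) = 3 ≥ 1, so the series converges in ℤ_17 to 1/(1 − a) = 1/(1 − (-108086)) = 1/108087. Expand this rational in ℤ_17: compute digits iteratively via d_i = x_i mod 17, x_{i+1} = (x_i − d_i)/17. The first 6 digits are (1, 0, 0, 12, 15, 16).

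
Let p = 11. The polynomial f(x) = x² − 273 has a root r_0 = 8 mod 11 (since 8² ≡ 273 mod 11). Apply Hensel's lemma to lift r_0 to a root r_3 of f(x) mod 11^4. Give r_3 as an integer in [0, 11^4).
r_3 = 11811 (mod 14641)

Hensel's recurrence: r_{i+1} = r_i − f(r_i)·(f′(r_i))^{-1} mod 11^{i+2}, with f′(x) = 2x. Iterate:
  r_0 = 8 (mod 11)
  r_1 = 74 (mod 121)
  r_2 = 1163 (mod 1331)
  r_3 = 11811 (mod 14641)
Final: r_3 = 11811, and one checks f(r_3) ≡ 0 mod 11^4.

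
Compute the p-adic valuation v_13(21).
v_13(21) = 0

v_13(n) is the largest exponent k such that 13^k divides n. Factor out: 21 = 13^0 · 21. (Sign doesn't affect v_p.) So v_13(21) = 0.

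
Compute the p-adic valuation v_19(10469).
v_19(10469) = 2

v_19(n) is the largest exponent k such that 19^k divides n. Factor out: 10469 = 19^2 · 29. (Sign doesn't affect v_p.) So v_19(10469) = 2.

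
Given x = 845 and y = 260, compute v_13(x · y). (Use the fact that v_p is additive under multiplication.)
v_13(219700) = 3

v_p(x) = 2 (factor: 845 = 13^2 · 5); v_p(y) = 1 (factor: 260 = 13^1 · 20). Additivity: v_p(xy) = v_p(x) + v_p(y) = 2 + 1 = 3. (Direct check: xy = 219700 = 13^3 · (100).)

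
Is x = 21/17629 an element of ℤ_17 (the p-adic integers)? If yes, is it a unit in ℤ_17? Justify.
x ∉ ℤ_17 (v_17(x) = -2 < 0)

ℤ_17 = {x ∈ ℚ_17 : v_17(x) ≥ 0} and ℤ_17^× = {x ∈ ℤ_17 : v_17(x) = 0}. Here v_17(21/17629) = v_17(num) − v_17(den) = -2; compare against these criteria.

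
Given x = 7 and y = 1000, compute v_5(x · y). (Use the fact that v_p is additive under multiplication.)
v_5(7000) = 3

v_p(x) = 0 (factor: 7 = 5^0 · 7); v_p(y) = 3 (factor: 1000 = 5^3 · 8). Additivity: v_p(xy) = v_p(x) + v_p(y) = 0 + 3 = 3. (Direct check: xy = 7000 = 5^3 · (56).)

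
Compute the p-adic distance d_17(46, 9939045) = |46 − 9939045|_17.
d_17(46, 9939045) = 1/1419857

Step 1 — x − y = 46 − 9939045 = -9938999. Step 2 — v_17(-9938999) = 5 (factor: -9938999 = −(17^5 · 7); the sign does not affect v_p). Step 3 — |x − y|_17 = 17^{-5} = 1/1419857.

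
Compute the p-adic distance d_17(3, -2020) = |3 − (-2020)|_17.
d_17(3, -2020) = 1/289

Step 1 — x − y = 3 − (-2020) = 2023. Step 2 — v_17(2023) = 2 (factor: 2023 = (17^2 · 7); the sign does not affect v_p). Step 3 — |x − y|_17 = 17^{-2} = 1/289.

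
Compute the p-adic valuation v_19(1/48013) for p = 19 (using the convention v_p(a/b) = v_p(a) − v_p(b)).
v_19(1/48013) = -3

Factor powers of 19 from the numerator and denominator of the reduced fraction: 1 = 19^0 · 1 and 48013 = 19^3 · 7. Apply v_p(a/b) = v_p(a) − v_p(b): v_19(1/48013) = 0 − 3 = -3.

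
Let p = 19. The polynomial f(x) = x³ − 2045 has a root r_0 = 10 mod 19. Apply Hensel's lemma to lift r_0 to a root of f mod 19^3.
r_2 = 2005 (mod 6859)

Hensel: r_{i+1} = r_i − f(r_i)/f′(r_i) mod 19^{i+2}, where f′(x) = 3x². Iterate:
  r_0 = 10 (mod 19)
  r_1 = 200 (mod 361)
  r_2 = 2005 (mod 6859)
Final: r = 2005 with f(r) ≡ 0 mod 19^3.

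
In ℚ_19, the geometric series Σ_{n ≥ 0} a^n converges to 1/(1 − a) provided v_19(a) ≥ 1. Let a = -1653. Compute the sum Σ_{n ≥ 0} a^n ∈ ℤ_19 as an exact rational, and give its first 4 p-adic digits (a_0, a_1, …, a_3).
Σ a^n = 1/(1 − a) = 1/1654;  first 4 digits = (1, 8, 2, 17)

v_19(a) = 1 ≥ 1, so the series converges in ℤ_19 to 1/(1 − a) = 1/(1 − (-1653)) = 1/1654. Expand this rational in ℤ_19: compute digits iteratively via d_i = x_i mod 19, x_{i+1} = (x_i − d_i)/19. The first 4 digits are (1, 8, 2, 17).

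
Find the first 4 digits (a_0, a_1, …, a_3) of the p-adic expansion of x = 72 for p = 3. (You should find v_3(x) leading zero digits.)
(a_0, …, a_3) = (0, 0, 2, 2)

v_3(72) = 2, so a_0 = ... = a_1 = 0. Factor out: x = 3^2 · u with u = 8 a unit in ℤ_3. Expand u iteratively via a_{v+i} = u_i mod 3, u_{i+1} = (u_i − a_{v+i})/3:
  u_0 = 8;  a_2 = 2;  u_1 = (u_0 − 2)/3 = 2
  u_1 = 2;  a_3 = 2;  u_2 = (u_1 − 2)/3 = 0
Digits: (0, 0, 2, 2).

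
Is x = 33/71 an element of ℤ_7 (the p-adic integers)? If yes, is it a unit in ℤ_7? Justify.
x ∈ ℤ_7^× (unit); v_7(x) = 0

ℤ_7 = {x ∈ ℚ_7 : v_7(x) ≥ 0} and ℤ_7^× = {x ∈ ℤ_7 : v_7(x) = 0}. Here v_7(33/71) = v_7(num) − v_7(den) = 0; compare against these criteria.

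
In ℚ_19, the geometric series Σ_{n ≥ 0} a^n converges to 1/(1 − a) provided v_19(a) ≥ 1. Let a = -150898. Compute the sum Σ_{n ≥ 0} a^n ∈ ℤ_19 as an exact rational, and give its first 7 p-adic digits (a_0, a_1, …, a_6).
Σ a^n = 1/(1 − a) = 1/150899;  first 7 digits = (1, 0, 0, 16, 17, 18, 8)

v_19(a) = 3 ≥ 1, so the series converges in ℤ_19 to 1/(1 − a) = 1/(1 − (-150898)) = 1/150899. Expand this rational in ℤ_19: compute digits iteratively via d_i = x_i mod 19, x_{i+1} = (x_i − d_i)/19. The first 7 digits are (1, 0, 0, 16, 17, 18, 8).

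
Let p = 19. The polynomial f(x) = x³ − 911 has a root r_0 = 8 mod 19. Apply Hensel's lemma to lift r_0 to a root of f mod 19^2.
r_1 = 27 (mod 361)

Hensel: r_{i+1} = r_i − f(r_i)/f′(r_i) mod 19^{i+2}, where f′(x) = 3x². Iterate:
  r_0 = 8 (mod 19)
  r_1 = 27 (mod 361)
Final: r = 27 with f(r) ≡ 0 mod 19^2.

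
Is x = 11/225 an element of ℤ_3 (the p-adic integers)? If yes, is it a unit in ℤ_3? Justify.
x ∉ ℤ_3 (v_3(x) = -2 < 0)

ℤ_3 = {x ∈ ℚ_3 : v_3(x) ≥ 0} and ℤ_3^× = {x ∈ ℤ_3 : v_3(x) = 0}. Here v_3(11/225) = v_3(num) − v_3(den) = -2; compare against these criteria.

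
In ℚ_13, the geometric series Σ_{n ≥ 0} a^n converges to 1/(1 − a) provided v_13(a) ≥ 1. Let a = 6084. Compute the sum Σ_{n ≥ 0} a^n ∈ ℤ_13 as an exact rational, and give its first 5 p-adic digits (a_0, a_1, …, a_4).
Σ a^n = 1/(1 − a) = -1/6083;  first 5 digits = (1, 0, 10, 2, 9)

v_13(a) = 2 ≥ 1, so the series converges in ℤ_13 to 1/(1 − a) = 1/(1 − 6084) = -1/6083. Expand this rational in ℤ_13: compute digits iteratively via d_i = x_i mod 13, x_{i+1} = (x_i − d_i)/13. The first 5 digits are (1, 0, 10, 2, 9).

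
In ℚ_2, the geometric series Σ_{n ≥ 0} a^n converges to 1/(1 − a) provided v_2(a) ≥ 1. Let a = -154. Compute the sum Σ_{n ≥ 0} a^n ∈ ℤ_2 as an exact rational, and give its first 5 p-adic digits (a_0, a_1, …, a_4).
Σ a^n = 1/(1 − a) = 1/155;  first 5 digits = (1, 1, 0, 0, 1)

v_2(a) = 1 ≥ 1, so the series converges in ℤ_2 to 1/(1 − a) = 1/(1 − (-154)) = 1/155. Expand this rational in ℤ_2: compute digits iteratively via d_i = x_i mod 2, x_{i+1} = (x_i − d_i)/2. The first 5 digits are (1, 1, 0, 0, 1).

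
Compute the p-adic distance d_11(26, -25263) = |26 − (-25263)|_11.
d_11(26, -25263) = 1/1331

Step 1 — x − y = 26 − (-25263) = 25289. Step 2 — v_11(25289) = 3 (factor: 25289 = (11^3 · 19); the sign does not affect v_p). Step 3 — |x − y|_11 = 11^{-3} = 1/1331.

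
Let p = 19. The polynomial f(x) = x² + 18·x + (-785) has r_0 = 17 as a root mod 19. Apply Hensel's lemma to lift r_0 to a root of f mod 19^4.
r_3 = 10809 (mod 130321)

Hensel: r_{i+1} = r_i − f(r_i)·(f′(r_i))^{-1} mod 19^{i+2}, f′(x) = 2x + 18. Iterate:
  r_0 = 17 (mod 19)
  r_1 = 340 (mod 361)
  r_2 = 3950 (mod 6859)
  r_3 = 10809 (mod 130321)
Final: r = 10809 satisfies f(r) ≡ 0 mod 19^4.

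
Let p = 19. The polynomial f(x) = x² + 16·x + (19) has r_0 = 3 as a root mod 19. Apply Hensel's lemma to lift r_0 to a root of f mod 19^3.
r_2 = 5513 (mod 6859)

Hensel: r_{i+1} = r_i − f(r_i)·(f′(r_i))^{-1} mod 19^{i+2}, f′(x) = 2x + 16. Iterate:
  r_0 = 3 (mod 19)
  r_1 = 98 (mod 361)
  r_2 = 5513 (mod 6859)
Final: r = 5513 satisfies f(r) ≡ 0 mod 19^3.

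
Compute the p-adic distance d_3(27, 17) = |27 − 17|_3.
d_3(27, 17) = 1

Step 1 — x − y = 27 − 17 = 10. Step 2 — v_3(10) = 0 (factor: 10 = (3^0 · 10); the sign does not affect v_p). Step 3 — |x − y|_3 = 3^{0} = 1.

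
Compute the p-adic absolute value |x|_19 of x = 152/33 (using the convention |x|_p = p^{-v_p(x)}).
|152/33|_19 = 1/19

Step 1 — compute v_19(x) by factoring powers of 19 out of the numerator and denominator: v_19(152/33) = 1. Step 2 — apply |x|_p = p^{-v_p(x)} = 19^{-1} = 1/19.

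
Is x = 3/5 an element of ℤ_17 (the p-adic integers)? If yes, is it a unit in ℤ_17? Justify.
x ∈ ℤ_17^× (unit); v_17(x) = 0

ℤ_17 = {x ∈ ℚ_17 : v_17(x) ≥ 0} and ℤ_17^× = {x ∈ ℤ_17 : v_17(x) = 0}. Here v_17(3/5) = v_17(num) − v_17(den) = 0; compare against these criteria.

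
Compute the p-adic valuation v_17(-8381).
v_17(-8381) = 2

v_17(n) is the largest exponent k such that 17^k divides n. Factor out: -8381 = -17^2 · 29. (Sign doesn't affect v_p.) So v_17(-8381) = 2.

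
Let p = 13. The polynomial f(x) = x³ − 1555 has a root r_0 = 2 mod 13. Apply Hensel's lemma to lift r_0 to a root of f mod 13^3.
r_2 = 2173 (mod 2197)

Hensel: r_{i+1} = r_i − f(r_i)/f′(r_i) mod 13^{i+2}, where f′(x) = 3x². Iterate:
  r_0 = 2 (mod 13)
  r_1 = 145 (mod 169)
  r_2 = 2173 (mod 2197)
Final: r = 2173 with f(r) ≡ 0 mod 13^3.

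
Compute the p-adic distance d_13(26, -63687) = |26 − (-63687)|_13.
d_13(26, -63687) = 1/2197

Step 1 — x − y = 26 − (-63687) = 63713. Step 2 — v_13(63713) = 3 (factor: 63713 = (13^3 · 29); the sign does not affect v_p). Step 3 — |x − y|_13 = 13^{-3} = 1/2197.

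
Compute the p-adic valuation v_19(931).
v_19(931) = 1

v_19(n) is the largest exponent k such that 19^k divides n. Factor out: 931 = 19^1 · 49. (Sign doesn't affect v_p.) So v_19(931) = 1.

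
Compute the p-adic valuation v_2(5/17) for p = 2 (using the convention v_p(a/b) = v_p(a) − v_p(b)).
v_2(5/17) = 0

Factor powers of 2 from the numerator and denominator of the reduced fraction: 5 = 2^0 · 5 and 17 = 2^0 · 17. Apply v_p(a/b) = v_p(a) − v_p(b): v_2(5/17) = 0 − 0 = 0.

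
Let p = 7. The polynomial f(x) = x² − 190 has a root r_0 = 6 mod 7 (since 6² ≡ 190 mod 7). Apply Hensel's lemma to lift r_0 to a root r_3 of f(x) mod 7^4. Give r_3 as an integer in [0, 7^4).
r_3 = 1840 (mod 2401)

Hensel's recurrence: r_{i+1} = r_i − f(r_i)·(f′(r_i))^{-1} mod 7^{i+2}, with f′(x) = 2x. Iterate:
  r_0 = 6 (mod 7)
  r_1 = 27 (mod 49)
  r_2 = 125 (mod 343)
  r_3 = 1840 (mod 2401)
Final: r_3 = 1840, and one checks f(r_3) ≡ 0 mod 7^4.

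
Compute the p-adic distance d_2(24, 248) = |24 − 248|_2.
d_2(24, 248) = 1/32

Step 1 — x − y = 24 − 248 = -224. Step 2 — v_2(-224) = 5 (factor: -224 = −(2^5 · 7); the sign does not affect v_p). Step 3 — |x − y|_2 = 2^{-5} = 1/32.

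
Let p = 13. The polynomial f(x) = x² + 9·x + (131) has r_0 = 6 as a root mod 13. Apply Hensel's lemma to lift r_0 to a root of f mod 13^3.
r_2 = 2112 (mod 2197)

Hensel: r_{i+1} = r_i − f(r_i)·(f′(r_i))^{-1} mod 13^{i+2}, f′(x) = 2x + 9. Iterate:
  r_0 = 6 (mod 13)
  r_1 = 84 (mod 169)
  r_2 = 2112 (mod 2197)
Final: r = 2112 satisfies f(r) ≡ 0 mod 13^3.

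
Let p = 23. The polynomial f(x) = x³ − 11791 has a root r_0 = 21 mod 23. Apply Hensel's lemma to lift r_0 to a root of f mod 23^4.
r_3 = 68032 (mod 279841)

Hensel: r_{i+1} = r_i − f(r_i)/f′(r_i) mod 23^{i+2}, where f′(x) = 3x². Iterate:
  r_0 = 21 (mod 23)
  r_1 = 320 (mod 529)
  r_2 = 7197 (mod 12167)
  r_3 = 68032 (mod 279841)
Final: r = 68032 with f(r) ≡ 0 mod 23^4.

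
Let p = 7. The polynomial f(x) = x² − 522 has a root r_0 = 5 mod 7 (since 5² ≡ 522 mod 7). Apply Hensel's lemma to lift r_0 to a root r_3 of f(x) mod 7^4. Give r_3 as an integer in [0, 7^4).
r_3 = 1167 (mod 2401)

Hensel's recurrence: r_{i+1} = r_i − f(r_i)·(f′(r_i))^{-1} mod 7^{i+2}, with f′(x) = 2x. Iterate:
  r_0 = 5 (mod 7)
  r_1 = 40 (mod 49)
  r_2 = 138 (mod 343)
  r_3 = 1167 (mod 2401)
Final: r_3 = 1167, and one checks f(r_3) ≡ 0 mod 7^4.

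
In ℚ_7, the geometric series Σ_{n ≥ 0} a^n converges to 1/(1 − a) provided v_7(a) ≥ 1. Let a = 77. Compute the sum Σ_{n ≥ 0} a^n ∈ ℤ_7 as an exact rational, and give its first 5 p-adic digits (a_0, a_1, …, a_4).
Σ a^n = 1/(1 − a) = -1/76;  first 5 digits = (1, 4, 3, 4, 0)

v_7(a) = 1 ≥ 1, so the series converges in ℤ_7 to 1/(1 − a) = 1/(1 − 77) = -1/76. Expand this rational in ℤ_7: compute digits iteratively via d_i = x_i mod 7, x_{i+1} = (x_i − d_i)/7. The first 5 digits are (1, 4, 3, 4, 0).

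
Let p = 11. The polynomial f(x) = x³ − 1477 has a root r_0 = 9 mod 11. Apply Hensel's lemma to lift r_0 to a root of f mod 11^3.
r_2 = 999 (mod 1331)

Hensel: r_{i+1} = r_i − f(r_i)/f′(r_i) mod 11^{i+2}, where f′(x) = 3x². Iterate:
  r_0 = 9 (mod 11)
  r_1 = 31 (mod 121)
  r_2 = 999 (mod 1331)
Final: r = 999 with f(r) ≡ 0 mod 11^3.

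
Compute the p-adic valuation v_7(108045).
v_7(108045) = 4

v_7(n) is the largest exponent k such that 7^k divides n. Factor out: 108045 = 7^4 · 45. (Sign doesn't affect v_p.) So v_7(108045) = 4.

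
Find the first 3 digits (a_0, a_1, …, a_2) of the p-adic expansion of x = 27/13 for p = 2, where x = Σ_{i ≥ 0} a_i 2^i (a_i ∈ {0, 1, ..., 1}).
(a_0, …, a_2) = (1, 1, 1)

v_2(27/13) = 0 (numerator and denominator both coprime to 2), so x ∈ ℤ_2^×. Compute digits iteratively via a_i = x_i mod 2, x_{i+1} = (x_i − a_i)/2, with x_0 = x:
  x_0 = 27/13;  a_0 = 1;  x_1 = (x_0 − 1)/2 = 7/13
  x_1 = 7/13;  a_1 = 1;  x_2 = (x_1 − 1)/2 = -3/13
  x_2 = -3/13;  a_2 = 1;  x_3 = (x_2 − 1)/2 = -8/13
Digits: (1, 1, 1).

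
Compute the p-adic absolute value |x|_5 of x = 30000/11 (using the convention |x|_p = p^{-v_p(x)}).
|30000/11|_5 = 1/625

Step 1 — compute v_5(x) by factoring powers of 5 out of the numerator and denominator: v_5(30000/11) = 4. Step 2 — apply |x|_p = p^{-v_p(x)} = 5^{-4} = 1/625.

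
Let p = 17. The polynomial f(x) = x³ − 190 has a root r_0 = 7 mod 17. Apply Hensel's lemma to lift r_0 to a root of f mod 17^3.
r_2 = 4801 (mod 4913)

Hensel: r_{i+1} = r_i − f(r_i)/f′(r_i) mod 17^{i+2}, where f′(x) = 3x². Iterate:
  r_0 = 7 (mod 17)
  r_1 = 177 (mod 289)
  r_2 = 4801 (mod 4913)
Final: r = 4801 with f(r) ≡ 0 mod 17^3.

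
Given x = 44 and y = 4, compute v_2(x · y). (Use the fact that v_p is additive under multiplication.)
v_2(176) = 4

v_p(x) = 2 (factor: 44 = 2^2 · 11); v_p(y) = 2 (factor: 4 = 2^2 · 1). Additivity: v_p(xy) = v_p(x) + v_p(y) = 2 + 2 = 4. (Direct check: xy = 176 = 2^4 · (11).)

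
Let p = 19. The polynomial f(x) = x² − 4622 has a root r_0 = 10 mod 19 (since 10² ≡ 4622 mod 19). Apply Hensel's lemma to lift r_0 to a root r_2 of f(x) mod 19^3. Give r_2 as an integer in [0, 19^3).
r_2 = 5976 (mod 6859)

Hensel's recurrence: r_{i+1} = r_i − f(r_i)·(f′(r_i))^{-1} mod 19^{i+2}, with f′(x) = 2x. Iterate:
  r_0 = 10 (mod 19)
  r_1 = 200 (mod 361)
  r_2 = 5976 (mod 6859)
Final: r_2 = 5976, and one checks f(r_2) ≡ 0 mod 19^3.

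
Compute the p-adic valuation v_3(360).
v_3(360) = 2

v_3(n) is the largest exponent k such that 3^k divides n. Factor out: 360 = 3^2 · 40. (Sign doesn't affect v_p.) So v_3(360) = 2.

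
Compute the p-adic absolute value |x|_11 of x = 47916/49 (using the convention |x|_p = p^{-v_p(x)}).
|47916/49|_11 = 1/1331

Step 1 — compute v_11(x) by factoring powers of 11 out of the numerator and denominator: v_11(47916/49) = 3. Step 2 — apply |x|_p = p^{-v_p(x)} = 11^{-3} = 1/1331.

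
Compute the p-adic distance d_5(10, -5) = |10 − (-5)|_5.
d_5(10, -5) = 1/5

Step 1 — x − y = 10 − (-5) = 15. Step 2 — v_5(15) = 1 (factor: 15 = (5^1 · 3); the sign does not affect v_p). Step 3 — |x − y|_5 = 5^{-1} = 1/5.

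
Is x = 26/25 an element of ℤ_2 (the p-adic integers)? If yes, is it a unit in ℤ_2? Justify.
x ∈ ℤ_2 but not a unit; v_2(x) = 1 > 0

ℤ_2 = {x ∈ ℚ_2 : v_2(x) ≥ 0} and ℤ_2^× = {x ∈ ℤ_2 : v_2(x) = 0}. Here v_2(26/25) = v_2(num) − v_2(den) = 1; compare against these criteria.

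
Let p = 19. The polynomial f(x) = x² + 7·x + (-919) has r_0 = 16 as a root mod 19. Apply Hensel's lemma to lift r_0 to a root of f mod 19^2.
r_1 = 206 (mod 361)

Hensel: r_{i+1} = r_i − f(r_i)·(f′(r_i))^{-1} mod 19^{i+2}, f′(x) = 2x + 7. Iterate:
  r_0 = 16 (mod 19)
  r_1 = 206 (mod 361)
Final: r = 206 satisfies f(r) ≡ 0 mod 19^2.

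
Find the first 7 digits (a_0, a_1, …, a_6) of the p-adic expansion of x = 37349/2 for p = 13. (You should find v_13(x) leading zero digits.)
(a_0, …, a_6) = (0, 0, 0, 2, 7, 6, 6)

v_13(37349/2) = 3, so a_0 = ... = a_2 = 0. Factor out: x = 13^3 · u with u = 17/2 a unit in ℤ_13. Expand u iteratively via a_{v+i} = u_i mod 13, u_{i+1} = (u_i − a_{v+i})/13:
  u_0 = 17/2;  a_3 = 2;  u_1 = (u_0 − 2)/13 = 1/2
  u_1 = 1/2;  a_4 = 7;  u_2 = (u_1 − 7)/13 = -1/2
  u_2 = -1/2;  a_5 = 6;  u_3 = (u_2 − 6)/13 = -1/2
  u_3 = -1/2;  a_6 = 6;  u_4 = (u_3 − 6)/13 = -1/2
Digits: (0, 0, 0, 2, 7, 6, 6).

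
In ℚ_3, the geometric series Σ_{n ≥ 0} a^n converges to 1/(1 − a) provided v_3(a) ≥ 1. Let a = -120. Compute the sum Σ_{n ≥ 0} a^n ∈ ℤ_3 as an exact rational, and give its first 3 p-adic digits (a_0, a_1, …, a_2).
Σ a^n = 1/(1 − a) = 1/121;  first 3 digits = (1, 2, 2)

v_3(a) = 1 ≥ 1, so the series converges in ℤ_3 to 1/(1 − a) = 1/(1 − (-120)) = 1/121. Expand this rational in ℤ_3: compute digits iteratively via d_i = x_i mod 3, x_{i+1} = (x_i − d_i)/3. The first 3 digits are (1, 2, 2).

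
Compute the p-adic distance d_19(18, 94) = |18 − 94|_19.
d_19(18, 94) = 1/19

Step 1 — x − y = 18 − 94 = -76. Step 2 — v_19(-76) = 1 (factor: -76 = −(19^1 · 4); the sign does not affect v_p). Step 3 — |x − y|_19 = 19^{-1} = 1/19.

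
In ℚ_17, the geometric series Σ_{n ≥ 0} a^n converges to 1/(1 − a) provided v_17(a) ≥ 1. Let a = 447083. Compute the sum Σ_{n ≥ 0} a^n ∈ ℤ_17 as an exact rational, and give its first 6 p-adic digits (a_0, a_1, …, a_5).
Σ a^n = 1/(1 − a) = -1/447082;  first 6 digits = (1, 0, 0, 6, 5, 0)

v_17(a) = 3 ≥ 1, so the series converges in ℤ_17 to 1/(1 − a) = 1/(1 − 447083) = -1/447082. Expand this rational in ℤ_17: compute digits iteratively via d_i = x_i mod 17, x_{i+1} = (x_i − d_i)/17. The first 6 digits are (1, 0, 0, 6, 5, 0).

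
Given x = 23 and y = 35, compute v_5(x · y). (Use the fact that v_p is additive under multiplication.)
v_5(805) = 1

v_p(x) = 0 (factor: 23 = 5^0 · 23); v_p(y) = 1 (factor: 35 = 5^1 · 7). Additivity: v_p(xy) = v_p(x) + v_p(y) = 0 + 1 = 1. (Direct check: xy = 805 = 5^1 · (161).)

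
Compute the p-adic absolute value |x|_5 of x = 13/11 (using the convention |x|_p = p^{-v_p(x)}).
|13/11|_5 = 1

Step 1 — compute v_5(x) by factoring powers of 5 out of the numerator and denominator: v_5(13/11) = 0. Step 2 — apply |x|_p = p^{-v_p(x)} = 5^{0} = 1.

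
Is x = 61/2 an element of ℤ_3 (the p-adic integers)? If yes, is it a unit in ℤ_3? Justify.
x ∈ ℤ_3^× (unit); v_3(x) = 0

ℤ_3 = {x ∈ ℚ_3 : v_3(x) ≥ 0} and ℤ_3^× = {x ∈ ℤ_3 : v_3(x) = 0}. Here v_3(61/2) = v_3(num) − v_3(den) = 0; compare against these criteria.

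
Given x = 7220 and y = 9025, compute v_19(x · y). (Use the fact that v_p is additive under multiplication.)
v_19(65160500) = 4

v_p(x) = 2 (factor: 7220 = 19^2 · 20); v_p(y) = 2 (factor: 9025 = 19^2 · 25). Additivity: v_p(xy) = v_p(x) + v_p(y) = 2 + 2 = 4. (Direct check: xy = 65160500 = 19^4 · (500).)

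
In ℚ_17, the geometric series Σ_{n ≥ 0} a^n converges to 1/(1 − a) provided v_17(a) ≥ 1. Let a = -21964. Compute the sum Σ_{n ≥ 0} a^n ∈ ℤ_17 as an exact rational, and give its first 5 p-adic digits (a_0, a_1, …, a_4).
Σ a^n = 1/(1 − a) = 1/21965;  first 5 digits = (1, 0, 9, 12, 12)

v_17(a) = 2 ≥ 1, so the series converges in ℤ_17 to 1/(1 − a) = 1/(1 − (-21964)) = 1/21965. Expand this rational in ℤ_17: compute digits iteratively via d_i = x_i mod 17, x_{i+1} = (x_i − d_i)/17. The first 5 digits are (1, 0, 9, 12, 12).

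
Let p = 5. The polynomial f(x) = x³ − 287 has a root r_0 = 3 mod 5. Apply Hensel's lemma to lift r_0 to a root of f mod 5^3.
r_2 = 83 (mod 125)

Hensel: r_{i+1} = r_i − f(r_i)/f′(r_i) mod 5^{i+2}, where f′(x) = 3x². Iterate:
  r_0 = 3 (mod 5)
  r_1 = 8 (mod 25)
  r_2 = 83 (mod 125)
Final: r = 83 with f(r) ≡ 0 mod 5^3.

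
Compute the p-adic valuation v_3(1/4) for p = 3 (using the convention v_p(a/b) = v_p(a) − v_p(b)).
v_3(1/4) = 0

Factor powers of 3 from the numerator and denominator of the reduced fraction: 1 = 3^0 · 1 and 4 = 3^0 · 4. Apply v_p(a/b) = v_p(a) − v_p(b): v_3(1/4) = 0 − 0 = 0.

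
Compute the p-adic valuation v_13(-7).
v_13(-7) = 0

v_13(n) is the largest exponent k such that 13^k divides n. Factor out: -7 = -13^0 · 7. (Sign doesn't affect v_p.) So v_13(-7) = 0.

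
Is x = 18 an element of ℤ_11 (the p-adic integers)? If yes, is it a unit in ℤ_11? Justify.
x ∈ ℤ_11^× (unit); v_11(x) = 0

ℤ_11 = {x ∈ ℚ_11 : v_11(x) ≥ 0} and ℤ_11^× = {x ∈ ℤ_11 : v_11(x) = 0}. Here v_11(18) = v_11(num) − v_11(den) = 0; compare against these criteria.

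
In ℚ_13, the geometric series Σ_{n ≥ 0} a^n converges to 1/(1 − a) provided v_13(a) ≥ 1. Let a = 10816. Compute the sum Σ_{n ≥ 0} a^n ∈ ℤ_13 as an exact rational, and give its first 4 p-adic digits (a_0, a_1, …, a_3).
Σ a^n = 1/(1 − a) = -1/10815;  first 4 digits = (1, 0, 12, 4)

v_13(a) = 2 ≥ 1, so the series converges in ℤ_13 to 1/(1 − a) = 1/(1 − 10816) = -1/10815. Expand this rational in ℤ_13: compute digits iteratively via d_i = x_i mod 13, x_{i+1} = (x_i − d_i)/13. The first 4 digits are (1, 0, 12, 4).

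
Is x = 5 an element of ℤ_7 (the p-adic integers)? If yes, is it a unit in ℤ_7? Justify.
x ∈ ℤ_7^× (unit); v_7(x) = 0

ℤ_7 = {x ∈ ℚ_7 : v_7(x) ≥ 0} and ℤ_7^× = {x ∈ ℤ_7 : v_7(x) = 0}. Here v_7(5) = v_7(num) − v_7(den) = 0; compare against these criteria.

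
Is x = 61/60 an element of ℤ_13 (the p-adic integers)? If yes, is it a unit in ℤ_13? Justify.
x ∈ ℤ_13^× (unit); v_13(x) = 0

ℤ_13 = {x ∈ ℚ_13 : v_13(x) ≥ 0} and ℤ_13^× = {x ∈ ℤ_13 : v_13(x) = 0}. Here v_13(61/60) = v_13(num) − v_13(den) = 0; compare against these criteria.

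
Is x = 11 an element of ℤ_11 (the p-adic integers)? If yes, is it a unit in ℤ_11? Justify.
x ∈ ℤ_11 but not a unit; v_11(x) = 1 > 0

ℤ_11 = {x ∈ ℚ_11 : v_11(x) ≥ 0} and ℤ_11^× = {x ∈ ℤ_11 : v_11(x) = 0}. Here v_11(11) = v_11(num) − v_11(den) = 1; compare against these criteria.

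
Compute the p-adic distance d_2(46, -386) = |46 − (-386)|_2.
d_2(46, -386) = 1/16

Step 1 — x − y = 46 − (-386) = 432. Step 2 — v_2(432) = 4 (factor: 432 = (2^4 · 27); the sign does not affect v_p). Step 3 — |x − y|_2 = 2^{-4} = 1/16.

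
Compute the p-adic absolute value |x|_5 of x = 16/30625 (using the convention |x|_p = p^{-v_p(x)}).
|16/30625|_5 = 625

Step 1 — compute v_5(x) by factoring powers of 5 out of the numerator and denominator: v_5(16/30625) = -4. Step 2 — apply |x|_p = p^{-v_p(x)} = 5^{4} = 625.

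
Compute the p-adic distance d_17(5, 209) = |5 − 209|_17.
d_17(5, 209) = 1/17

Step 1 — x − y = 5 − 209 = -204. Step 2 — v_17(-204) = 1 (factor: -204 = −(17^1 · 12); the sign does not affect v_p). Step 3 — |x − y|_17 = 17^{-1} = 1/17.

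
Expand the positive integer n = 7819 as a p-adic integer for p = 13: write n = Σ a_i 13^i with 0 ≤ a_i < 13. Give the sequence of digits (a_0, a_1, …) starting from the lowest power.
(a_0, a_1, …) = (6, 3, 7, 3)

Repeated division by 13 gives the digits low-to-high: 7819 = 6 + 3·13^1 + 7·13^2 + 3·13^3. Digit sequence: (6, 3, 7, 3).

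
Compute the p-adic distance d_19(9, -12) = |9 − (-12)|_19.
d_19(9, -12) = 1

Step 1 — x − y = 9 − (-12) = 21. Step 2 — v_19(21) = 0 (factor: 21 = (19^0 · 21); the sign does not affect v_p). Step 3 — |x − y|_19 = 19^{0} = 1.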